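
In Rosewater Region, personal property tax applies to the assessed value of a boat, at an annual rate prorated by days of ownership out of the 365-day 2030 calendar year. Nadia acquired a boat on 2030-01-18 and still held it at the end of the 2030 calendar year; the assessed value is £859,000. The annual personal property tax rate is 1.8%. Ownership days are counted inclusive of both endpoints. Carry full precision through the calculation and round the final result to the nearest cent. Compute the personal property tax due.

Days held (2030-01-18 to 2030-12-31): 348 out of 365
Tax = £859,000 × 1.8% × 348/365 = £14,741.8521

£14,741.85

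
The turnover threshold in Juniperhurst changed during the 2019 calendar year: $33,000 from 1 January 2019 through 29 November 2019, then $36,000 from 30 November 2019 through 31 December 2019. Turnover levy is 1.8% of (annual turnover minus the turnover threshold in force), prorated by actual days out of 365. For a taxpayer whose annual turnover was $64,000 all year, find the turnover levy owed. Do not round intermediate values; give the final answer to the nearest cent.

1 January – 29 November 2019: 333 days, exemption $33,000 → ($64,000 − $33,000) × 1.8% × 333/365 = $509.0795
30 November – 31 December 2019: 32 days, exemption $36,000 → ($64,000 − $36,000) × 1.8% × 32/365 = $44.1863
Total = $553.2658

$553.27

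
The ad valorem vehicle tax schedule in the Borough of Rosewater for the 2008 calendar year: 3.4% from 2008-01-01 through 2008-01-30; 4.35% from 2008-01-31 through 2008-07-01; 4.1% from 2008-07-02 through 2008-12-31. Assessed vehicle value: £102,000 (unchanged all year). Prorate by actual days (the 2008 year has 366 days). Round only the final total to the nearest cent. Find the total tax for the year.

2008-01-01 to 2008-01-30: 30 days at 3.4% → £102,000 × 3.4% × 30/366 = £284.2623
2008-01-31 to 2008-07-01: 153 days at 4.35% → £102,000 × 4.35% × 153/366 = £1,854.8115
2008-07-02 to 2008-12-31: 183 days at 4.1% → £102,000 × 4.1% × 183/366 = £2,091.0000
Total = £4,230.0738

£4,230.07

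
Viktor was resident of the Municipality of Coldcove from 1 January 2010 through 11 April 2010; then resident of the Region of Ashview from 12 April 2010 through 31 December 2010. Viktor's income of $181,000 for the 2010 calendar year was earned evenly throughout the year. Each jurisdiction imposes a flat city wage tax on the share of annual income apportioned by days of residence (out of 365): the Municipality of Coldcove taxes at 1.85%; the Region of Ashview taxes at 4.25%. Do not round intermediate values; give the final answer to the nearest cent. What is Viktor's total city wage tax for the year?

The Municipality of Coldcove, 1 January – 11 April 2010: 101 days → $181,000 × 1.85% × 101/365 = $926.5712
The Region of Ashview, 12 April – 31 December 2010: 264 days → $181,000 × 4.25% × 264/365 = $5,563.8904
Total = $6,490.4616

$6,490.46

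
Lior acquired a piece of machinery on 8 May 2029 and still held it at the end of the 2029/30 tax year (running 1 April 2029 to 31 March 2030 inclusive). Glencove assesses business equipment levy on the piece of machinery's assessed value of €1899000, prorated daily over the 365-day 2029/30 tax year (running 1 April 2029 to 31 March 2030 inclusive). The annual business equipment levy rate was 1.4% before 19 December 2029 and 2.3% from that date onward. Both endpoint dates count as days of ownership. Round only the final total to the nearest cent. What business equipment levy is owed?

8 May – 18 December 2029: 225 days at 1.4% → €1899000 × 1.4% × 225/365 = €16388.6301
19 December 2029 – 31 March 2030: 103 days at 2.3% → €1899000 × 2.3% × 103/365 = €12325.2904
Total = €28713.9205

€28713.92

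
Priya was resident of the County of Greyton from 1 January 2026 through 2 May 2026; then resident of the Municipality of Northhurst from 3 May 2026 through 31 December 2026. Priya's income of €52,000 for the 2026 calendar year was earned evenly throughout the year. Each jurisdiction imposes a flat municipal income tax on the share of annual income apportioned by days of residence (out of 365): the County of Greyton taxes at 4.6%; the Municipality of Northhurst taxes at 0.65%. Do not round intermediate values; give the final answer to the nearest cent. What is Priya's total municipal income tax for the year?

The County of Greyton, 1 January – 2 May 2026: 122 days → €52,000 × 4.6% × 122/365 = €799.5178
The Municipality of Northhurst, 3 May – 31 December 2026: 243 days → €52,000 × 0.65% × 243/365 = €225.0247
Total = €1,024.5425

€1,024.54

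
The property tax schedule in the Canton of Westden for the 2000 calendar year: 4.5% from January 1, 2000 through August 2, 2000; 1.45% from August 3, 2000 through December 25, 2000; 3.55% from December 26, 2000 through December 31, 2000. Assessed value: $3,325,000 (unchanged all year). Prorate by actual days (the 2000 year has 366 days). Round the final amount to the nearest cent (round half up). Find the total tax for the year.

January 1 – August 2, 2000: 215 days at 4.5% → $3,325,000 × 4.5% × 215/366 = $87,894.4672
August 3 – December 25, 2000: 145 days at 1.45% → $3,325,000 × 1.45% × 145/366 = $19,100.5806
December 26 – December 31, 2000: 6 days at 3.55% → $3,325,000 × 3.55% × 6/366 = $1,935.0410
Total = $108,930.0888

$108,930.09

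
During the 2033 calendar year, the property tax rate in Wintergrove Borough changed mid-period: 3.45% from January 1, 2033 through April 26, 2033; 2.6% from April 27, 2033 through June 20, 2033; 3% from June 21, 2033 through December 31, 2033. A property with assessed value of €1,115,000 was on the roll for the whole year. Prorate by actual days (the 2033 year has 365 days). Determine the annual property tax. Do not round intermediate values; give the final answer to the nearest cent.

January 1 – April 26, 2033: 116 days at 3.45% → €1,115,000 × 3.45% × 116/365 = €12,225.2877
April 27 – June 20, 2033: 55 days at 2.6% → €1,115,000 × 2.6% × 55/365 = €4,368.3562
June 21 – December 31, 2033: 194 days at 3% → €1,115,000 × 3% × 194/365 = €17,778.9041
Total = €34,372.5479

€34,372.55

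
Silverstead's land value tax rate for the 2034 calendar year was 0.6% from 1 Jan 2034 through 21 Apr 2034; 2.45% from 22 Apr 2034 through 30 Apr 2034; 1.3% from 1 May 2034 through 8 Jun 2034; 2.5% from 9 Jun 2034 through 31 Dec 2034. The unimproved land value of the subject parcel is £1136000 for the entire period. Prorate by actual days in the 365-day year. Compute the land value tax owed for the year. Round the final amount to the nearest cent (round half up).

1 Jan – 21 Apr 2034: 111 days at 0.6% → £1136000 × 0.6% × 111/365 = £2072.8110
22 Apr – 30 Apr 2034: 9 days at 2.45% → £1136000 × 2.45% × 9/365 = £686.2685
1 May – 8 Jun 2034: 39 days at 1.3% → £1136000 × 1.3% × 39/365 = £1577.9507
9 Jun – 31 Dec 2034: 206 days at 2.5% → £1136000 × 2.5% × 206/365 = £16028.4932
Total = £20365.5233

£20365.52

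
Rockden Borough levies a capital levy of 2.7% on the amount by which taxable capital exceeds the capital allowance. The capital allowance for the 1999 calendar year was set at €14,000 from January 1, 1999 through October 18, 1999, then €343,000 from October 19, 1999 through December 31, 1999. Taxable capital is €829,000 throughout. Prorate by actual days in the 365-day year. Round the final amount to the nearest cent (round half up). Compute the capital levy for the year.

€20,204.06

January 1 – October 18, 1999: 291 days, exemption €14,000 → (€829,000 − €14,000) × 2.7% × 291/365 = €17,543.7123
October 19 – December 31, 1999: 74 days, exemption €343,000 → (€829,000 − €343,000) × 2.7% × 74/365 = €2,660.3507
Total = €20,204.0630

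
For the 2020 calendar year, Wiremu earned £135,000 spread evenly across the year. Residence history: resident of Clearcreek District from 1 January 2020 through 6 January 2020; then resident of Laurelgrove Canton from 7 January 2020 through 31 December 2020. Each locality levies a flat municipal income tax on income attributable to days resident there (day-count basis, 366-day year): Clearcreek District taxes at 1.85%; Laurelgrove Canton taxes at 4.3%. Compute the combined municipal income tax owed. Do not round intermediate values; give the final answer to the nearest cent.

£5,750.78

Clearcreek District, 1 January – 6 January 2020: 6 days → £135,000 × 1.85% × 6/366 = £40.9426
Laurelgrove Canton, 7 January – 31 December 2020: 360 days → £135,000 × 4.3% × 360/366 = £5,709.8361
Total = £5,750.7787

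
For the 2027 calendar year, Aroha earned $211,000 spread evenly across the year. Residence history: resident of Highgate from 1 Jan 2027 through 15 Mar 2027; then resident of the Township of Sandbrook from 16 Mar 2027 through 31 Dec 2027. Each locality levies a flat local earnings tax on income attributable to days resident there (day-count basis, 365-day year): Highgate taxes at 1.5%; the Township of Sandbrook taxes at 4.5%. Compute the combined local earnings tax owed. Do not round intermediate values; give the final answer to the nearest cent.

$8,211.66

Highgate, 1 Jan – 15 Mar 2027: 74 days → $211,000 × 1.5% × 74/365 = $641.6712
The Township of Sandbrook, 16 Mar – 31 Dec 2027: 291 days → $211,000 × 4.5% × 291/365 = $7,569.9863
Total = $8,211.6575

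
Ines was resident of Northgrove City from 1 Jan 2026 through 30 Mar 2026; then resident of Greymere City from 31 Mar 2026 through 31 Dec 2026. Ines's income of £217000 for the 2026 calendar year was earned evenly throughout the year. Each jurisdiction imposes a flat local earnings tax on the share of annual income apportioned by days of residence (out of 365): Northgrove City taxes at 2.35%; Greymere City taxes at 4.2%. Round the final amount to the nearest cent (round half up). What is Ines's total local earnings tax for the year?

Northgrove City, 1 Jan – 30 Mar 2026: 89 days → £217000 × 2.35% × 89/365 = £1243.4397
Greymere City, 31 Mar – 31 Dec 2026: 276 days → £217000 × 4.2% × 276/365 = £6891.6822
Total = £8135.1219

£8135.12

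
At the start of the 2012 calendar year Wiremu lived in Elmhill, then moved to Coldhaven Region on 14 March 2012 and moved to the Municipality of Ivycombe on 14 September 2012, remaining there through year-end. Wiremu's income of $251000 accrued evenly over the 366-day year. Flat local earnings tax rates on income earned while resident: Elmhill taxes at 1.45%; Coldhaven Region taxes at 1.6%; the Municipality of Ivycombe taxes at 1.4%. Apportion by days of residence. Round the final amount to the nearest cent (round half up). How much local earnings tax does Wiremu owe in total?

Elmhill, 1 January – 13 March 2012: 73 days → $251000 × 1.45% × 73/366 = $725.9112
Coldhaven Region, 14 March – 13 September 2012: 184 days → $251000 × 1.6% × 184/366 = $2018.9727
The Municipality of Ivycombe, 14 September – 31 December 2012: 109 days → $251000 × 1.4% × 109/366 = $1046.5191
Total = $3791.4030

$3791.40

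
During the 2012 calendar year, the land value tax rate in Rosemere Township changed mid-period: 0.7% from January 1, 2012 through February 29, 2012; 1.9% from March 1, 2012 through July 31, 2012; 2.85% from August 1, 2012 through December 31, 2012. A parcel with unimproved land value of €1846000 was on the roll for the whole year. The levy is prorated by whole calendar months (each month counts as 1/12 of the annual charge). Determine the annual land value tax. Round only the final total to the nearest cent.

January 1 – February 29, 2012: 2 months at 0.7% → €1846000 × 0.7% × 2/12 = €2153.6667
March 1 – July 31, 2012: 5 months at 1.9% → €1846000 × 1.9% × 5/12 = €14614.1667
August 1 – December 31, 2012: 5 months at 2.85% → €1846000 × 2.85% × 5/12 = €21921.2500
Total = €38689.0833

€38689.08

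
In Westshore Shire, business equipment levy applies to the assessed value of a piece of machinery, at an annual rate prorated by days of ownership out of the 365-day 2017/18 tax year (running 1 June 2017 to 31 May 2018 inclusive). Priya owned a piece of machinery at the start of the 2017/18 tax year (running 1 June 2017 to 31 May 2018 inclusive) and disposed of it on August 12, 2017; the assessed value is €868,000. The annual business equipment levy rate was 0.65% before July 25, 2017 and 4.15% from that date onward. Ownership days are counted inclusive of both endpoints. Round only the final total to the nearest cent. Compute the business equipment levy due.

June 1 – July 24, 2017: 54 days at 0.65% → €868,000 × 0.65% × 54/365 = €834.7068
July 25 – August 12, 2017: 19 days at 4.15% → €868,000 × 4.15% × 19/365 = €1,875.1178
Total = €2,709.8247

€2,709.82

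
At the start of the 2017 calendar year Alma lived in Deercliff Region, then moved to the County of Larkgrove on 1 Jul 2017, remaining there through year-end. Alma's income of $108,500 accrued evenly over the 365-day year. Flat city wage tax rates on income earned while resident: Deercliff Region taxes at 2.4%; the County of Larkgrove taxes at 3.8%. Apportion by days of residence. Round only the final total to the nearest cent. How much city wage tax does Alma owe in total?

Deercliff Region, 1 Jan – 30 Jun 2017: 181 days → $108,500 × 2.4% × 181/365 = $1,291.2986
The County of Larkgrove, 1 Jul – 31 Dec 2017: 184 days → $108,500 × 3.8% × 184/365 = $2,078.4438
Total = $3,369.7425

$3,369.74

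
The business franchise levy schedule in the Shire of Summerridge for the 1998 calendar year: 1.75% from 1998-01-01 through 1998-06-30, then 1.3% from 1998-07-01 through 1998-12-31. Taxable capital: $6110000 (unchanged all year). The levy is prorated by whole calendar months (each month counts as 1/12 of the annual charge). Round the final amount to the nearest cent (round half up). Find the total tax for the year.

1998-01-01 to 1998-06-30: 6 months at 1.75% → $6110000 × 1.75% × 6/12 = $53462.5000
1998-07-01 to 1998-12-31: 6 months at 1.3% → $6110000 × 1.3% × 6/12 = $39715.0000
Total = $93177.5000

$93177.50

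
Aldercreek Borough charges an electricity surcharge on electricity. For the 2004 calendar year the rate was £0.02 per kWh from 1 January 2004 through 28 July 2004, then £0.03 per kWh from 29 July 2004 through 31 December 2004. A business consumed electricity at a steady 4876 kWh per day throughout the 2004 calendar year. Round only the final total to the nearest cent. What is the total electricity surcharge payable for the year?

£43,298.88

1 January – 28 July 2004: 210 days × 4876 kWh/day = 1,023,960 kWh at £0.02/kWh → £20,479.20
29 July – 31 December 2004: 156 days × 4876 kWh/day = 760,656 kWh at £0.03/kWh → £22,819.68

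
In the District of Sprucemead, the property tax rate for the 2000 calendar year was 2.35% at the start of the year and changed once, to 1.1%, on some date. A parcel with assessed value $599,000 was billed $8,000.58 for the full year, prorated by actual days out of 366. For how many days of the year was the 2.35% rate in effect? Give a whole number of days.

Let d = days at the first rate; then 366 − d days at the second rate.
$599,000 × [2.35%·d + 1.1%·(366−d)] / 366 = $8,000.58
Solving gives d = 69, so the new rate took effect on March 10, 2000.

69 days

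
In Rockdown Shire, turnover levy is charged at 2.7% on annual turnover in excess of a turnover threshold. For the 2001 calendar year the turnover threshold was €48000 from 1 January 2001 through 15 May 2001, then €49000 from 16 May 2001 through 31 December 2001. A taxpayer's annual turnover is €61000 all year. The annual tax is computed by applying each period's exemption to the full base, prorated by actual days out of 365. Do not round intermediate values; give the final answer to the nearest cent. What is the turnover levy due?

1 January – 15 May 2001: 135 days, exemption €48000 → (€61000 − €48000) × 2.7% × 135/365 = €129.8219
16 May – 31 December 2001: 230 days, exemption €49000 → (€61000 − €49000) × 2.7% × 230/365 = €204.1644
Total = €333.9863

€333.99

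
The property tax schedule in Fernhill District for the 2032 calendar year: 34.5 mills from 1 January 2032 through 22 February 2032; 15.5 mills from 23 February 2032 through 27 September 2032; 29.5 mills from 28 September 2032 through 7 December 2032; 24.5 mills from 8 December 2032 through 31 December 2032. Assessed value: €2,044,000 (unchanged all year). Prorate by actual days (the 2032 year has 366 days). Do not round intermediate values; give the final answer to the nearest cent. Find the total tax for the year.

1 January – 22 February 2032: 53 days at 34.5 mills → €2,044,000 × 3.45% × 53/366 = €10,211.6230
23 February – 27 September 2032: 218 days at 15.5 mills → €2,044,000 × 1.55% × 218/366 = €18,870.6995
28 September – 7 December 2032: 71 days at 29.5 mills → €2,044,000 × 2.95% × 71/366 = €11,697.1530
8 December – 31 December 2032: 24 days at 24.5 mills → €2,044,000 × 2.45% × 24/366 = €3,283.8033
Total = €44,063.2787

€44,063.28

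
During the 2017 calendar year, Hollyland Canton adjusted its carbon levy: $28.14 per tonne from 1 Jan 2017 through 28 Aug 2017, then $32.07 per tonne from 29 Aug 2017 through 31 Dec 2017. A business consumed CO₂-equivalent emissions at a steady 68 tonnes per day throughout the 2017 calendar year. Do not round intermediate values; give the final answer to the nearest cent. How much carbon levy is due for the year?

$731,839.80

1 Jan – 28 Aug 2017: 240 days × 68 tonnes/day = 16,320 tonnes at $28.14/tonne → $459,244.80
29 Aug – 31 Dec 2017: 125 days × 68 tonnes/day = 8,500 tonnes at $32.07/tonne → $272,595.00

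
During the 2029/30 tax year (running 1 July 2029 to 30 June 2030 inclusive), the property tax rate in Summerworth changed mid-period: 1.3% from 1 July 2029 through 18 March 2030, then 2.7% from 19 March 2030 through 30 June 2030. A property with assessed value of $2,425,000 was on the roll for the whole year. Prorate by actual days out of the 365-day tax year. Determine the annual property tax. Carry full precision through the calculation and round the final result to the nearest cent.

$41,198.42

1 July 2029 – 18 March 2030: 261 days at 1.3% → $2,425,000 × 1.3% × 261/365 = $22,542.5342
19 March – 30 June 2030: 104 days at 2.7% → $2,425,000 × 2.7% × 104/365 = $18,655.8904
Total = $41,198.4247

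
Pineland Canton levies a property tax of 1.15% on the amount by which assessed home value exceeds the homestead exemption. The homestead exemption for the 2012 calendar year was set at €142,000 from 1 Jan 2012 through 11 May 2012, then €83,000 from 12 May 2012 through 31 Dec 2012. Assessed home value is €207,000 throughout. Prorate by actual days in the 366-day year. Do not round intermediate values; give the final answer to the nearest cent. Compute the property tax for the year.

1 Jan – 11 May 2012: 132 days, exemption €142,000 → (€207,000 − €142,000) × 1.15% × 132/366 = €269.5902
12 May – 31 Dec 2012: 234 days, exemption €83,000 → (€207,000 − €83,000) × 1.15% × 234/366 = €911.7049
Total = €1,181.2951

€1,181.30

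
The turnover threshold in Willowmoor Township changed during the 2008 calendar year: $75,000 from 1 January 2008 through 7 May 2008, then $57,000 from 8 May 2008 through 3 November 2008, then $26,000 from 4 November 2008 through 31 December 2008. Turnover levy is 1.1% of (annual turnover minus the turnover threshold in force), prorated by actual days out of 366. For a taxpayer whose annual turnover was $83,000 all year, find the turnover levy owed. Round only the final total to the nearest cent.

1 January – 7 May 2008: 128 days, exemption $75,000 → ($83,000 − $75,000) × 1.1% × 128/366 = $30.7760
8 May – 3 November 2008: 180 days, exemption $57,000 → ($83,000 − $57,000) × 1.1% × 180/366 = $140.6557
4 November – 31 December 2008: 58 days, exemption $26,000 → ($83,000 − $26,000) × 1.1% × 58/366 = $99.3607
Total = $270.7923

$270.79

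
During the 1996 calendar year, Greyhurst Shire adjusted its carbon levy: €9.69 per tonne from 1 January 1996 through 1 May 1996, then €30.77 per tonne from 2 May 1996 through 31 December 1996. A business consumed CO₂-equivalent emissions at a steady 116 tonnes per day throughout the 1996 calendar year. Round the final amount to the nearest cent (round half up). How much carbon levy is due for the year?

€1,008,046.96

1 January – 1 May 1996: 122 days × 116 tonnes/day = 14,152 tonnes at €9.69/tonne → €137,132.88
2 May – 31 December 1996: 244 days × 116 tonnes/day = 28,304 tonnes at €30.77/tonne → €870,914.08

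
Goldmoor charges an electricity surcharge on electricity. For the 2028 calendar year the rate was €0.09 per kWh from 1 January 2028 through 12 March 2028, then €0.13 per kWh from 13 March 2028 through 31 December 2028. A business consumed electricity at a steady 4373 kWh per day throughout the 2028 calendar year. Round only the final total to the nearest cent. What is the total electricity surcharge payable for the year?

€195473.10

1 January – 12 March 2028: 72 days × 4373 kWh/day = 314,856 kWh at €0.09/kWh → €28337.04
13 March – 31 December 2028: 294 days × 4373 kWh/day = 1,285,662 kWh at €0.13/kWh → €167136.06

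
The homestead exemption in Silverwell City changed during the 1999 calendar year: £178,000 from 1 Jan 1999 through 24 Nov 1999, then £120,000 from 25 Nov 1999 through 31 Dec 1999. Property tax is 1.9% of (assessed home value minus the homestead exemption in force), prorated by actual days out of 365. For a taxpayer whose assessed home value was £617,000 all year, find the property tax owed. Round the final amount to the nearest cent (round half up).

1 Jan – 24 Nov 1999: 328 days, exemption £178,000 → (£617,000 − £178,000) × 1.9% × 328/365 = £7,495.4740
25 Nov – 31 Dec 1999: 37 days, exemption £120,000 → (£617,000 − £120,000) × 1.9% × 37/365 = £957.2356
Total = £8,452.7096

£8,452.71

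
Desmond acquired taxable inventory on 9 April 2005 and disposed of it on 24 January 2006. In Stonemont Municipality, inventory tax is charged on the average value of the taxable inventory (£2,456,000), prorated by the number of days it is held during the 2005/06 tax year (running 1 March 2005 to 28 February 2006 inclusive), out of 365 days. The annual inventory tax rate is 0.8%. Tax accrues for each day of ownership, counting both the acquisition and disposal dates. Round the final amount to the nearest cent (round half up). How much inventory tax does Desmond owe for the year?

£15,664.57

Days held (9 April 2005 – 24 January 2006): 291 out of 365
Tax = £2,456,000 × 0.8% × 291/365 = £15,664.5699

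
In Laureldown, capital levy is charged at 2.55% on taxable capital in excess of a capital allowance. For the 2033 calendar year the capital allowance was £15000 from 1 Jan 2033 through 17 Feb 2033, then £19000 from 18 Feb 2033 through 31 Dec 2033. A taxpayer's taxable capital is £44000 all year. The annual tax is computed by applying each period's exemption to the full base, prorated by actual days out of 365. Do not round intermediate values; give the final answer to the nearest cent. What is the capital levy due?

£650.91

1 Jan – 17 Feb 2033: 48 days, exemption £15000 → (£44000 − £15000) × 2.55% × 48/365 = £97.2493
18 Feb – 31 Dec 2033: 317 days, exemption £19000 → (£44000 − £19000) × 2.55% × 317/365 = £553.6644
Total = £650.9137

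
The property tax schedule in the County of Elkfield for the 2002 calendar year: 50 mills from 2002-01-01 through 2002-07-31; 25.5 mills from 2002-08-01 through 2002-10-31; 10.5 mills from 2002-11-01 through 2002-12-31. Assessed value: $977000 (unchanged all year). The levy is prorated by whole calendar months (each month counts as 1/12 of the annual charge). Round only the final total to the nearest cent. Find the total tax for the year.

$36433.96

2002-01-01 to 2002-07-31: 7 months at 50 mills → $977000 × 5% × 7/12 = $28495.8333
2002-08-01 to 2002-10-31: 3 months at 25.5 mills → $977000 × 2.55% × 3/12 = $6228.3750
2002-11-01 to 2002-12-31: 2 months at 10.5 mills → $977000 × 1.05% × 2/12 = $1709.7500
Total = $36433.9583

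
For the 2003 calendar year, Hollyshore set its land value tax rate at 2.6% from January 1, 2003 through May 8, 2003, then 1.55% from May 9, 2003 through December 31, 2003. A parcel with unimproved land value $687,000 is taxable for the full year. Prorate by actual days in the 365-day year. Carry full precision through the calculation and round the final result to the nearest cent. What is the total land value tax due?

$13,178.17

January 1 – May 8, 2003: 128 days at 2.6% → $687,000 × 2.6% × 128/365 = $6,263.9342
May 9 – December 31, 2003: 237 days at 1.55% → $687,000 × 1.55% × 237/365 = $6,914.2315
Total = $13,178.1658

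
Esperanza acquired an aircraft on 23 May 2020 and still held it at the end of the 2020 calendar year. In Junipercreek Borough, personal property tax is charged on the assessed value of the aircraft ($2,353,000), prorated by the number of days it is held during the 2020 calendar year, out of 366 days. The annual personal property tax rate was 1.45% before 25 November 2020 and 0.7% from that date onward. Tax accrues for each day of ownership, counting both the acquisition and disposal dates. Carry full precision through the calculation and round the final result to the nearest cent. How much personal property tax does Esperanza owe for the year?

23 May – 24 November 2020: 186 days at 1.45% → $2,353,000 × 1.45% × 186/366 = $17,338.9098
25 November – 31 December 2020: 37 days at 0.7% → $2,353,000 × 0.7% × 37/366 = $1,665.1011
Total = $19,004.0109

$19,004.01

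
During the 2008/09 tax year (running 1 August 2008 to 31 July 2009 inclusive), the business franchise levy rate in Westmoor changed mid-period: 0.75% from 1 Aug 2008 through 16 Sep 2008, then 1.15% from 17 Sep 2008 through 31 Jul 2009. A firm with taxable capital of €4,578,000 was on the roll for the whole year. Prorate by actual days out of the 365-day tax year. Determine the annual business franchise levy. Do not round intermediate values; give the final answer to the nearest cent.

€50,289.02

1 Aug – 16 Sep 2008: 47 days at 0.75% → €4,578,000 × 0.75% × 47/365 = €4,421.2192
17 Sep 2008 – 31 Jul 2009: 318 days at 1.15% → €4,578,000 × 1.15% × 318/365 = €45,867.7973
Total = €50,289.0164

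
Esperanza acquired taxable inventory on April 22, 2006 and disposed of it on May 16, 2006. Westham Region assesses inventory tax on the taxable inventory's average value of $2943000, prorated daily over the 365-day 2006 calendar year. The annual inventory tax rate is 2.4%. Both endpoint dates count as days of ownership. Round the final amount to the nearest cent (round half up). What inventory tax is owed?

$4837.81

Days held (April 22 – May 16, 2006): 25 out of 365
Tax = $2943000 × 2.4% × 25/365 = $4837.8082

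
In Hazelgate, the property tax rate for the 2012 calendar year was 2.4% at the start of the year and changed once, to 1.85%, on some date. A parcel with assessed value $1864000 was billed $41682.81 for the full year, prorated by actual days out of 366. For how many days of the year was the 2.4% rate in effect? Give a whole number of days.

257 days

Let d = days at the first rate; then 366 − d days at the second rate.
$1864000 × [2.4%·d + 1.85%·(366−d)] / 366 = $41682.81
Solving gives d = 257, so the new rate took effect on 14 Sep 2012.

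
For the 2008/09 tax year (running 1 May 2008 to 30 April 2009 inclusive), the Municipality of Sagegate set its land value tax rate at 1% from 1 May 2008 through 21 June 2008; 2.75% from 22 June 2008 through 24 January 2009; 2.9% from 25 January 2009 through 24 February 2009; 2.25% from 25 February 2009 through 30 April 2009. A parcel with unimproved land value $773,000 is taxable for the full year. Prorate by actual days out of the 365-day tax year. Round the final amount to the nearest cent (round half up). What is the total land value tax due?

$18,740.48

1 May – 21 June 2008: 52 days at 1% → $773,000 × 1% × 52/365 = $1,101.2603
22 June 2008 – 24 January 2009: 217 days at 2.75% → $773,000 × 2.75% × 217/365 = $12,638.0205
25 January – 24 February 2009: 31 days at 2.9% → $773,000 × 2.9% × 31/365 = $1,903.9096
25 February – 30 April 2009: 65 days at 2.25% → $773,000 × 2.25% × 65/365 = $3,097.2945
Total = $18,740.4849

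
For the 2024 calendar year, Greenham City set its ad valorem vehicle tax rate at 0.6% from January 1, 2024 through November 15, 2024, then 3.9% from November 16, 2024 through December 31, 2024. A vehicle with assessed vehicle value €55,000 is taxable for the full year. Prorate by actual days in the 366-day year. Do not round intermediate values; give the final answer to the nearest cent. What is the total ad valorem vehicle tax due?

January 1 – November 15, 2024: 320 days at 0.6% → €55,000 × 0.6% × 320/366 = €288.5246
November 16 – December 31, 2024: 46 days at 3.9% → €55,000 × 3.9% × 46/366 = €269.5902
Total = €558.1148

€558.11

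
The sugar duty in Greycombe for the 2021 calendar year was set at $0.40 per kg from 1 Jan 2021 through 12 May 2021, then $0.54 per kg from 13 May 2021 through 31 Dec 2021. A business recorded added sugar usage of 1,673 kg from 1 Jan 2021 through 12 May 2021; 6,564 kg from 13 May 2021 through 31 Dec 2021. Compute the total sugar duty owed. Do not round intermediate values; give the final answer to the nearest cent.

1 Jan – 12 May 2021: 1,673 kg at $0.40/kg → $669.20
13 May – 31 Dec 2021: 6,564 kg at $0.54/kg → $3544.56

$4213.76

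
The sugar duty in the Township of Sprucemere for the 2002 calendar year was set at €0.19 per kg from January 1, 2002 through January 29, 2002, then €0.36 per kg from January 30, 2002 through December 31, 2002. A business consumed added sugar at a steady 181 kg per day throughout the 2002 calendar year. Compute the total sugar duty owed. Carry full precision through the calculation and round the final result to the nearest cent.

€22891.07

January 1 – January 29, 2002: 29 days × 181 kg/day = 5,249 kg at €0.19/kg → €997.31
January 30 – December 31, 2002: 336 days × 181 kg/day = 60,816 kg at €0.36/kg → €21893.76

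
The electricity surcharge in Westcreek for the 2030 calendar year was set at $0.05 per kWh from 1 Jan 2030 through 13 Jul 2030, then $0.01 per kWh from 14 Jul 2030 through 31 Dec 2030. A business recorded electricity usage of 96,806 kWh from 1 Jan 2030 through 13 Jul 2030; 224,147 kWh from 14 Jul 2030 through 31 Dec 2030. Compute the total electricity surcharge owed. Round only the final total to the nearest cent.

$7,081.77

1 Jan – 13 Jul 2030: 96,806 kWh at $0.05/kWh → $4,840.30
14 Jul – 31 Dec 2030: 224,147 kWh at $0.01/kWh → $2,241.47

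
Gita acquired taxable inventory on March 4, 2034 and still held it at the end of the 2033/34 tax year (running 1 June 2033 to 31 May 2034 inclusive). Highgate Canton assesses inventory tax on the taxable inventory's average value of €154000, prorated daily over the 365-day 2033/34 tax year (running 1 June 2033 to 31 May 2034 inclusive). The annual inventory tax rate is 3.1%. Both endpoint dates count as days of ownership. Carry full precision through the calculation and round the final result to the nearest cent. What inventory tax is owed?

Days held (March 4 – May 31, 2034): 89 out of 365
Tax = €154000 × 3.1% × 89/365 = €1164.0712

€1164.07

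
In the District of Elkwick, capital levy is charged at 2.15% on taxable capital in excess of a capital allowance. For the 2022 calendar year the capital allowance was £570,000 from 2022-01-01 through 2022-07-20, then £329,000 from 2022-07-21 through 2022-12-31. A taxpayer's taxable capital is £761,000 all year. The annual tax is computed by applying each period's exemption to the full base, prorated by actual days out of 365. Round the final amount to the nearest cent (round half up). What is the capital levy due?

£6,434.63

2022-01-01 to 2022-07-20: 201 days, exemption £570,000 → (£761,000 − £570,000) × 2.15% × 201/365 = £2,261.3877
2022-07-21 to 2022-12-31: 164 days, exemption £329,000 → (£761,000 − £329,000) × 2.15% × 164/365 = £4,173.2384
Total = £6,434.6260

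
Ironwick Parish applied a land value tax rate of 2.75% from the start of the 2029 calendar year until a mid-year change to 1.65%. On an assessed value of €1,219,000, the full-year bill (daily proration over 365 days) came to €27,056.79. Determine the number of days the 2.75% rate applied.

189 days

Let d = days at the first rate; then 365 − d days at the second rate.
€1,219,000 × [2.75%·d + 1.65%·(365−d)] / 365 = €27,056.79
Solving gives d = 189, so the new rate took effect on July 9, 2029.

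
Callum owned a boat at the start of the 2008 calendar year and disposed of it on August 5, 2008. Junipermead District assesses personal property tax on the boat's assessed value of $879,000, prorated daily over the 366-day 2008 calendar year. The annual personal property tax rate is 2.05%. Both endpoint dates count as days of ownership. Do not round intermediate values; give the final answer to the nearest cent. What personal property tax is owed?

Days held (January 1 – August 5, 2008): 218 out of 366
Tax = $879,000 × 2.05% × 218/366 = $10,732.9262

$10,732.93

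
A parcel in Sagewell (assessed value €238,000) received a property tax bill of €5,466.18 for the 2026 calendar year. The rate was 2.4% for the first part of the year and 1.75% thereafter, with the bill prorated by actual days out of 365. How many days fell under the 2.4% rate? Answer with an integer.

307 days

Let d = days at the first rate; then 365 − d days at the second rate.
€238,000 × [2.4%·d + 1.75%·(365−d)] / 365 = €5,466.18
Solving gives d = 307, so the new rate took effect on 4 November 2026.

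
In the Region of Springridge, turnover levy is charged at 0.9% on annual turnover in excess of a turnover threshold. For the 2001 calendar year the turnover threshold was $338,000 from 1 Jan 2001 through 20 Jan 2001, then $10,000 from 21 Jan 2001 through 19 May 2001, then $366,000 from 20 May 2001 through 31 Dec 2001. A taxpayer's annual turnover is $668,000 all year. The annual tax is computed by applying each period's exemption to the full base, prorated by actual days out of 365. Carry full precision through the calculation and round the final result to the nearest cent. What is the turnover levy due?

$3,776.40

1 Jan – 20 Jan 2001: 20 days, exemption $338,000 → ($668,000 − $338,000) × 0.9% × 20/365 = $162.7397
21 Jan – 19 May 2001: 119 days, exemption $10,000 → ($668,000 − $10,000) × 0.9% × 119/365 = $1,930.7342
20 May – 31 Dec 2001: 226 days, exemption $366,000 → ($668,000 − $366,000) × 0.9% × 226/365 = $1,682.9260
Total = $3,776.4000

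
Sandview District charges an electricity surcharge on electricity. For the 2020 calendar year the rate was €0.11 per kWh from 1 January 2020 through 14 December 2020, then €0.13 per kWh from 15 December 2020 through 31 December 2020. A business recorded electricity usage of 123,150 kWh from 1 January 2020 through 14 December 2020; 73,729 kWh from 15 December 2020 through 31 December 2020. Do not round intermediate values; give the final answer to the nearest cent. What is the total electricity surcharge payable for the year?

€23,131.27

1 January – 14 December 2020: 123,150 kWh at €0.11/kWh → €13,546.50
15 December – 31 December 2020: 73,729 kWh at €0.13/kWh → €9,584.77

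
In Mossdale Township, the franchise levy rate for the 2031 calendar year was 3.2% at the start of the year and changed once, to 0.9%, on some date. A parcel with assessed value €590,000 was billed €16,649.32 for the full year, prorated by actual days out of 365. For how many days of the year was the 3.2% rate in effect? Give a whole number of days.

Let d = days at the first rate; then 365 − d days at the second rate.
€590,000 × [3.2%·d + 0.9%·(365−d)] / 365 = €16,649.32
Solving gives d = 305, so the new rate took effect on 2 Nov 2031.

305 days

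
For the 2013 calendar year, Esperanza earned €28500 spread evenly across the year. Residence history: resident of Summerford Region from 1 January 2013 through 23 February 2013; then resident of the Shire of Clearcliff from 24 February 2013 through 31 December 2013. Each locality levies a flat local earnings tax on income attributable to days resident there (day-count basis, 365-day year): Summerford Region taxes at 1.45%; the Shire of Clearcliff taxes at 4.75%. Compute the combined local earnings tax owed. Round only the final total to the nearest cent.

€1214.61

Summerford Region, 1 January – 23 February 2013: 54 days → €28500 × 1.45% × 54/365 = €61.1384
The Shire of Clearcliff, 24 February – 31 December 2013: 311 days → €28500 × 4.75% × 311/365 = €1153.4692
Total = €1214.6075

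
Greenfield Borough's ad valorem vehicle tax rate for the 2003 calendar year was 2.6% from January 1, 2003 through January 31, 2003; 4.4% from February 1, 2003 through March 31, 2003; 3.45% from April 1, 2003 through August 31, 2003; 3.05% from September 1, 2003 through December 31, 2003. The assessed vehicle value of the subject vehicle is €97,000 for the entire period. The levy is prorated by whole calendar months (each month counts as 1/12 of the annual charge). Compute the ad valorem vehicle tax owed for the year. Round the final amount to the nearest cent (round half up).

€3,302.04

January 1 – January 31, 2003: 1 month at 2.6% → €97,000 × 2.6% × 1/12 = €210.1667
February 1 – March 31, 2003: 2 months at 4.4% → €97,000 × 4.4% × 2/12 = €711.3333
April 1 – August 31, 2003: 5 months at 3.45% → €97,000 × 3.45% × 5/12 = €1,394.3750
September 1 – December 31, 2003: 4 months at 3.05% → €97,000 × 3.05% × 4/12 = €986.1667
Total = €3,302.0417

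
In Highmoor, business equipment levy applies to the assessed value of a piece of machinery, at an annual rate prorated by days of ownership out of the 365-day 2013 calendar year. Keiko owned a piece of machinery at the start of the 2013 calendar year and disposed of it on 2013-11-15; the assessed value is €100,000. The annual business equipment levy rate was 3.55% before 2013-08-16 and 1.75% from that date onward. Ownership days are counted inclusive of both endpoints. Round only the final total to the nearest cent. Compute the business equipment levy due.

2013-01-01 to 2013-08-15: 227 days at 3.55% → €100,000 × 3.55% × 227/365 = €2,207.8082
2013-08-16 to 2013-11-15: 92 days at 1.75% → €100,000 × 1.75% × 92/365 = €441.0959
Total = €2,648.9041

€2,648.90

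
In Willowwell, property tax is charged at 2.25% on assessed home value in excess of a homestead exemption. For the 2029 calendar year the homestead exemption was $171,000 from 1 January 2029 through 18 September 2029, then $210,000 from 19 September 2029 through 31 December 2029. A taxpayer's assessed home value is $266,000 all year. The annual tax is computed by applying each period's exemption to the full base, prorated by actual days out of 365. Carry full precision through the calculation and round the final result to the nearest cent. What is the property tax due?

$1,887.47

1 January – 18 September 2029: 261 days, exemption $171,000 → ($266,000 − $171,000) × 2.25% × 261/365 = $1,528.4589
19 September – 31 December 2029: 104 days, exemption $210,000 → ($266,000 − $210,000) × 2.25% × 104/365 = $359.0137
Total = $1,887.4726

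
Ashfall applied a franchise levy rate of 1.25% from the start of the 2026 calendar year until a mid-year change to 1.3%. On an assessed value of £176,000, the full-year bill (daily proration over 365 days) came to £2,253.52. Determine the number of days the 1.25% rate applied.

143 days

Let d = days at the first rate; then 365 − d days at the second rate.
£176,000 × [1.25%·d + 1.3%·(365−d)] / 365 = £2,253.52
Solving gives d = 143, so the new rate took effect on 24 May 2026.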